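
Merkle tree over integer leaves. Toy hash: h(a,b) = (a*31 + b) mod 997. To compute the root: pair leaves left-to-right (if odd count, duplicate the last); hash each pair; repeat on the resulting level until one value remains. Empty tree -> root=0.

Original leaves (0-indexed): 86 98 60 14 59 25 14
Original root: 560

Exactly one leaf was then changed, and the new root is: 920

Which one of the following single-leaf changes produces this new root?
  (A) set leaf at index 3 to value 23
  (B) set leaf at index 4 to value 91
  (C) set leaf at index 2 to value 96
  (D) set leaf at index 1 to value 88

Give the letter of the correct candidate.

Original leaves: [86, 98, 60, 14, 59, 25, 14]
Target new root: 920
Try each candidate change and compute the resulting root:
Candidate A: set leaf[3] = 23 -> leaves = [86, 98, 60, 23, 59, 25, 14]
  L0: [86, 98, 60, 23, 59, 25, 14]
  L1: h(86,98)=(86*31+98)%997=770 h(60,23)=(60*31+23)%997=886 h(59,25)=(59*31+25)%997=857 h(14,14)=(14*31+14)%997=448 -> [770, 886, 857, 448]
  L2: h(770,886)=(770*31+886)%997=828 h(857,448)=(857*31+448)%997=96 -> [828, 96]
  L3: h(828,96)=(828*31+96)%997=839 -> [839]
  root = 839 != target 920
Candidate B: set leaf[4] = 91 -> leaves = [86, 98, 60, 14, 91, 25, 14]
  L0: [86, 98, 60, 14, 91, 25, 14]
  L1: h(86,98)=(86*31+98)%997=770 h(60,14)=(60*31+14)%997=877 h(91,25)=(91*31+25)%997=852 h(14,14)=(14*31+14)%997=448 -> [770, 877, 852, 448]
  L2: h(770,877)=(770*31+877)%997=819 h(852,448)=(852*31+448)%997=938 -> [819, 938]
  L3: h(819,938)=(819*31+938)%997=405 -> [405]
  root = 405 != target 920
Candidate C: set leaf[2] = 96 -> leaves = [86, 98, 96, 14, 59, 25, 14]
  L0: [86, 98, 96, 14, 59, 25, 14]
  L1: h(86,98)=(86*31+98)%997=770 h(96,14)=(96*31+14)%997=996 h(59,25)=(59*31+25)%997=857 h(14,14)=(14*31+14)%997=448 -> [770, 996, 857, 448]
  L2: h(770,996)=(770*31+996)%997=938 h(857,448)=(857*31+448)%997=96 -> [938, 96]
  L3: h(938,96)=(938*31+96)%997=261 -> [261]
  root = 261 != target 920
Candidate D: set leaf[1] = 88 -> leaves = [86, 88, 60, 14, 59, 25, 14]
  L0: [86, 88, 60, 14, 59, 25, 14]
  L1: h(86,88)=(86*31+88)%997=760 h(60,14)=(60*31+14)%997=877 h(59,25)=(59*31+25)%997=857 h(14,14)=(14*31+14)%997=448 -> [760, 877, 857, 448]
  L2: h(760,877)=(760*31+877)%997=509 h(857,448)=(857*31+448)%997=96 -> [509, 96]
  L3: h(509,96)=(509*31+96)%997=920 -> [920]
  root = 920 == target 920  ** MATCH **
Candidate D produces the target root.

Answer: D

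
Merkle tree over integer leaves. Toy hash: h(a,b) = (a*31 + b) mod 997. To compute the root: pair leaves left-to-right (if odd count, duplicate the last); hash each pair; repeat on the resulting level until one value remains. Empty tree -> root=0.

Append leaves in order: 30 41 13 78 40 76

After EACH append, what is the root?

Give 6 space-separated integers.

Answer: 30 971 607 672 975 133

Derivation:
After append 30 (leaves=[30]):
  L0: [30]
  root=30
After append 41 (leaves=[30, 41]):
  L0: [30, 41]
  L1: h(30,41)=(30*31+41)%997=971 -> [971]
  root=971
After append 13 (leaves=[30, 41, 13]):
  L0: [30, 41, 13]
  L1: h(30,41)=(30*31+41)%997=971 h(13,13)=(13*31+13)%997=416 -> [971, 416]
  L2: h(971,416)=(971*31+416)%997=607 -> [607]
  root=607
After append 78 (leaves=[30, 41, 13, 78]):
  L0: [30, 41, 13, 78]
  L1: h(30,41)=(30*31+41)%997=971 h(13,78)=(13*31+78)%997=481 -> [971, 481]
  L2: h(971,481)=(971*31+481)%997=672 -> [672]
  root=672
After append 40 (leaves=[30, 41, 13, 78, 40]):
  L0: [30, 41, 13, 78, 40]
  L1: h(30,41)=(30*31+41)%997=971 h(13,78)=(13*31+78)%997=481 h(40,40)=(40*31+40)%997=283 -> [971, 481, 283]
  L2: h(971,481)=(971*31+481)%997=672 h(283,283)=(283*31+283)%997=83 -> [672, 83]
  L3: h(672,83)=(672*31+83)%997=975 -> [975]
  root=975
After append 76 (leaves=[30, 41, 13, 78, 40, 76]):
  L0: [30, 41, 13, 78, 40, 76]
  L1: h(30,41)=(30*31+41)%997=971 h(13,78)=(13*31+78)%997=481 h(40,76)=(40*31+76)%997=319 -> [971, 481, 319]
  L2: h(971,481)=(971*31+481)%997=672 h(319,319)=(319*31+319)%997=238 -> [672, 238]
  L3: h(672,238)=(672*31+238)%997=133 -> [133]
  root=133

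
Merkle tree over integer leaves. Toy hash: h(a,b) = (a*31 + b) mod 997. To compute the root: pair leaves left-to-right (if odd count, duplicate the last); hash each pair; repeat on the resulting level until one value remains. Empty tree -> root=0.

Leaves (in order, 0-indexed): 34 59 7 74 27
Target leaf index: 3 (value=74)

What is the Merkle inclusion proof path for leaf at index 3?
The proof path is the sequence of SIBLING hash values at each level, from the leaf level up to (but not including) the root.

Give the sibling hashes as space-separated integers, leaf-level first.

Answer: 7 116 729

Derivation:
L0 (leaves): [34, 59, 7, 74, 27], target index=3
L1: h(34,59)=(34*31+59)%997=116 [pair 0] h(7,74)=(7*31+74)%997=291 [pair 1] h(27,27)=(27*31+27)%997=864 [pair 2] -> [116, 291, 864]
  Sibling for proof at L0: 7
L2: h(116,291)=(116*31+291)%997=896 [pair 0] h(864,864)=(864*31+864)%997=729 [pair 1] -> [896, 729]
  Sibling for proof at L1: 116
L3: h(896,729)=(896*31+729)%997=589 [pair 0] -> [589]
  Sibling for proof at L2: 729
Root: 589
Proof path (sibling hashes from leaf to root): [7, 116, 729]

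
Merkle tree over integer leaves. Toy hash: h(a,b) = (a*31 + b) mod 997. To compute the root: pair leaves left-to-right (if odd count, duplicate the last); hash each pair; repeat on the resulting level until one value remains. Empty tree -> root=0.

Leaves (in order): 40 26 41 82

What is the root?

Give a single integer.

Answer: 719

Derivation:
L0: [40, 26, 41, 82]
L1: h(40,26)=(40*31+26)%997=269 h(41,82)=(41*31+82)%997=356 -> [269, 356]
L2: h(269,356)=(269*31+356)%997=719 -> [719]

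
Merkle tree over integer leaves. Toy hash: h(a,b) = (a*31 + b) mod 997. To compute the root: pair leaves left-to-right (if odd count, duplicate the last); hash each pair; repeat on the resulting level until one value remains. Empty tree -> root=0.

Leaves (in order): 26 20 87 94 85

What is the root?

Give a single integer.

Answer: 257

Derivation:
L0: [26, 20, 87, 94, 85]
L1: h(26,20)=(26*31+20)%997=826 h(87,94)=(87*31+94)%997=797 h(85,85)=(85*31+85)%997=726 -> [826, 797, 726]
L2: h(826,797)=(826*31+797)%997=481 h(726,726)=(726*31+726)%997=301 -> [481, 301]
L3: h(481,301)=(481*31+301)%997=257 -> [257]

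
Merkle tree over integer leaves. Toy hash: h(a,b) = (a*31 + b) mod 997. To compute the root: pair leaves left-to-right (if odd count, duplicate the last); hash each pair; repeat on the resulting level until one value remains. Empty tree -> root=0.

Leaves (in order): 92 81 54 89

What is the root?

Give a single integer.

Answer: 962

Derivation:
L0: [92, 81, 54, 89]
L1: h(92,81)=(92*31+81)%997=939 h(54,89)=(54*31+89)%997=766 -> [939, 766]
L2: h(939,766)=(939*31+766)%997=962 -> [962]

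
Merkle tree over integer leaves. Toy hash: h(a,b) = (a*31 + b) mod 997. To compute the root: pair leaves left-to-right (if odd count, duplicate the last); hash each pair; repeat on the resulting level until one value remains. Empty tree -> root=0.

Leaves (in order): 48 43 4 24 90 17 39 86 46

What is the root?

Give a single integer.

Answer: 690

Derivation:
L0: [48, 43, 4, 24, 90, 17, 39, 86, 46]
L1: h(48,43)=(48*31+43)%997=534 h(4,24)=(4*31+24)%997=148 h(90,17)=(90*31+17)%997=813 h(39,86)=(39*31+86)%997=298 h(46,46)=(46*31+46)%997=475 -> [534, 148, 813, 298, 475]
L2: h(534,148)=(534*31+148)%997=750 h(813,298)=(813*31+298)%997=576 h(475,475)=(475*31+475)%997=245 -> [750, 576, 245]
L3: h(750,576)=(750*31+576)%997=895 h(245,245)=(245*31+245)%997=861 -> [895, 861]
L4: h(895,861)=(895*31+861)%997=690 -> [690]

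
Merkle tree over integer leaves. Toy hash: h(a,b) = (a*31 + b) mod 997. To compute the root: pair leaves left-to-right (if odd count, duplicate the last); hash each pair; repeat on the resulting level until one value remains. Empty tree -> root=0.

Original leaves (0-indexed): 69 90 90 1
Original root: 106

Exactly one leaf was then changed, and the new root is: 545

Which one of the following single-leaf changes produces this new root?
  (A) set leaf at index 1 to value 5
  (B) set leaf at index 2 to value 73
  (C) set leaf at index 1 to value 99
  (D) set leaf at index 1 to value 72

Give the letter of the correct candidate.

Answer: D

Derivation:
Original leaves: [69, 90, 90, 1]
Target new root: 545
Try each candidate change and compute the resulting root:
Candidate A: set leaf[1] = 5 -> leaves = [69, 5, 90, 1]
  L0: [69, 5, 90, 1]
  L1: h(69,5)=(69*31+5)%997=150 h(90,1)=(90*31+1)%997=797 -> [150, 797]
  L2: h(150,797)=(150*31+797)%997=462 -> [462]
  root = 462 != target 545
Candidate B: set leaf[2] = 73 -> leaves = [69, 90, 73, 1]
  L0: [69, 90, 73, 1]
  L1: h(69,90)=(69*31+90)%997=235 h(73,1)=(73*31+1)%997=270 -> [235, 270]
  L2: h(235,270)=(235*31+270)%997=576 -> [576]
  root = 576 != target 545
Candidate C: set leaf[1] = 99 -> leaves = [69, 99, 90, 1]
  L0: [69, 99, 90, 1]
  L1: h(69,99)=(69*31+99)%997=244 h(90,1)=(90*31+1)%997=797 -> [244, 797]
  L2: h(244,797)=(244*31+797)%997=385 -> [385]
  root = 385 != target 545
Candidate D: set leaf[1] = 72 -> leaves = [69, 72, 90, 1]
  L0: [69, 72, 90, 1]
  L1: h(69,72)=(69*31+72)%997=217 h(90,1)=(90*31+1)%997=797 -> [217, 797]
  L2: h(217,797)=(217*31+797)%997=545 -> [545]
  root = 545 == target 545  ** MATCH **
Candidate D produces the target root.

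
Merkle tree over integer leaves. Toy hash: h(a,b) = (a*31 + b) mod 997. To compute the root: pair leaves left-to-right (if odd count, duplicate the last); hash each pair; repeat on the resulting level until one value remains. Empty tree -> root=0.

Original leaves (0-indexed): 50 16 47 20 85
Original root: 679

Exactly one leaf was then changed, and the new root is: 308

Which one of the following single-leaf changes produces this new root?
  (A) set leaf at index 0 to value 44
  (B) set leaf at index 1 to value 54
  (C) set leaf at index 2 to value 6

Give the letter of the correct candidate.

Original leaves: [50, 16, 47, 20, 85]
Target new root: 308
Try each candidate change and compute the resulting root:
Candidate A: set leaf[0] = 44 -> leaves = [44, 16, 47, 20, 85]
  L0: [44, 16, 47, 20, 85]
  L1: h(44,16)=(44*31+16)%997=383 h(47,20)=(47*31+20)%997=480 h(85,85)=(85*31+85)%997=726 -> [383, 480, 726]
  L2: h(383,480)=(383*31+480)%997=389 h(726,726)=(726*31+726)%997=301 -> [389, 301]
  L3: h(389,301)=(389*31+301)%997=396 -> [396]
  root = 396 != target 308
Candidate B: set leaf[1] = 54 -> leaves = [50, 54, 47, 20, 85]
  L0: [50, 54, 47, 20, 85]
  L1: h(50,54)=(50*31+54)%997=607 h(47,20)=(47*31+20)%997=480 h(85,85)=(85*31+85)%997=726 -> [607, 480, 726]
  L2: h(607,480)=(607*31+480)%997=354 h(726,726)=(726*31+726)%997=301 -> [354, 301]
  L3: h(354,301)=(354*31+301)%997=308 -> [308]
  root = 308 == target 308  ** MATCH **
Candidate C: set leaf[2] = 6 -> leaves = [50, 16, 6, 20, 85]
  L0: [50, 16, 6, 20, 85]
  L1: h(50,16)=(50*31+16)%997=569 h(6,20)=(6*31+20)%997=206 h(85,85)=(85*31+85)%997=726 -> [569, 206, 726]
  L2: h(569,206)=(569*31+206)%997=896 h(726,726)=(726*31+726)%997=301 -> [896, 301]
  L3: h(896,301)=(896*31+301)%997=161 -> [161]
  root = 161 != target 308
Candidate B produces the target root.

Answer: B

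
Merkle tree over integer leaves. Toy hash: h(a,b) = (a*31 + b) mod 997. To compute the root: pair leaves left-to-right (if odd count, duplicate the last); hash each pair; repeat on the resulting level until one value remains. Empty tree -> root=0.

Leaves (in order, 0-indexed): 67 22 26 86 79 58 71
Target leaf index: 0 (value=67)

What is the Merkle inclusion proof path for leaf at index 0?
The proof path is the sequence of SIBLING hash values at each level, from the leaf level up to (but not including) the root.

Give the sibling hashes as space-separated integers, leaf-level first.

Answer: 22 892 229

Derivation:
L0 (leaves): [67, 22, 26, 86, 79, 58, 71], target index=0
L1: h(67,22)=(67*31+22)%997=105 [pair 0] h(26,86)=(26*31+86)%997=892 [pair 1] h(79,58)=(79*31+58)%997=513 [pair 2] h(71,71)=(71*31+71)%997=278 [pair 3] -> [105, 892, 513, 278]
  Sibling for proof at L0: 22
L2: h(105,892)=(105*31+892)%997=159 [pair 0] h(513,278)=(513*31+278)%997=229 [pair 1] -> [159, 229]
  Sibling for proof at L1: 892
L3: h(159,229)=(159*31+229)%997=173 [pair 0] -> [173]
  Sibling for proof at L2: 229
Root: 173
Proof path (sibling hashes from leaf to root): [22, 892, 229]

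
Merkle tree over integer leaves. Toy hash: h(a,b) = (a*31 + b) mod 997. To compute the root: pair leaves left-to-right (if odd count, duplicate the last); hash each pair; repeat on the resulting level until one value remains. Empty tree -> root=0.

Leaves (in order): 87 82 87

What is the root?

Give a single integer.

L0: [87, 82, 87]
L1: h(87,82)=(87*31+82)%997=785 h(87,87)=(87*31+87)%997=790 -> [785, 790]
L2: h(785,790)=(785*31+790)%997=200 -> [200]

Answer: 200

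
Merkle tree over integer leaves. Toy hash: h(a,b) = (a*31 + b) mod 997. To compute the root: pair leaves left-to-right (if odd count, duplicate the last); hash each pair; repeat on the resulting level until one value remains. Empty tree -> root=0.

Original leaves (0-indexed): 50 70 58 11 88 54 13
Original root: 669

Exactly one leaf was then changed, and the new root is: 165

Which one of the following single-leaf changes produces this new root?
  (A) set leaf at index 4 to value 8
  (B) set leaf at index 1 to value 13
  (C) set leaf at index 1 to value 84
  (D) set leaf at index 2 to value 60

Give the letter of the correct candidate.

Original leaves: [50, 70, 58, 11, 88, 54, 13]
Target new root: 165
Try each candidate change and compute the resulting root:
Candidate A: set leaf[4] = 8 -> leaves = [50, 70, 58, 11, 8, 54, 13]
  L0: [50, 70, 58, 11, 8, 54, 13]
  L1: h(50,70)=(50*31+70)%997=623 h(58,11)=(58*31+11)%997=812 h(8,54)=(8*31+54)%997=302 h(13,13)=(13*31+13)%997=416 -> [623, 812, 302, 416]
  L2: h(623,812)=(623*31+812)%997=185 h(302,416)=(302*31+416)%997=805 -> [185, 805]
  L3: h(185,805)=(185*31+805)%997=558 -> [558]
  root = 558 != target 165
Candidate B: set leaf[1] = 13 -> leaves = [50, 13, 58, 11, 88, 54, 13]
  L0: [50, 13, 58, 11, 88, 54, 13]
  L1: h(50,13)=(50*31+13)%997=566 h(58,11)=(58*31+11)%997=812 h(88,54)=(88*31+54)%997=788 h(13,13)=(13*31+13)%997=416 -> [566, 812, 788, 416]
  L2: h(566,812)=(566*31+812)%997=412 h(788,416)=(788*31+416)%997=916 -> [412, 916]
  L3: h(412,916)=(412*31+916)%997=727 -> [727]
  root = 727 != target 165
Candidate C: set leaf[1] = 84 -> leaves = [50, 84, 58, 11, 88, 54, 13]
  L0: [50, 84, 58, 11, 88, 54, 13]
  L1: h(50,84)=(50*31+84)%997=637 h(58,11)=(58*31+11)%997=812 h(88,54)=(88*31+54)%997=788 h(13,13)=(13*31+13)%997=416 -> [637, 812, 788, 416]
  L2: h(637,812)=(637*31+812)%997=619 h(788,416)=(788*31+416)%997=916 -> [619, 916]
  L3: h(619,916)=(619*31+916)%997=165 -> [165]
  root = 165 == target 165  ** MATCH **
Candidate D: set leaf[2] = 60 -> leaves = [50, 70, 60, 11, 88, 54, 13]
  L0: [50, 70, 60, 11, 88, 54, 13]
  L1: h(50,70)=(50*31+70)%997=623 h(60,11)=(60*31+11)%997=874 h(88,54)=(88*31+54)%997=788 h(13,13)=(13*31+13)%997=416 -> [623, 874, 788, 416]
  L2: h(623,874)=(623*31+874)%997=247 h(788,416)=(788*31+416)%997=916 -> [247, 916]
  L3: h(247,916)=(247*31+916)%997=597 -> [597]
  root = 597 != target 165
Candidate C produces the target root.

Answer: C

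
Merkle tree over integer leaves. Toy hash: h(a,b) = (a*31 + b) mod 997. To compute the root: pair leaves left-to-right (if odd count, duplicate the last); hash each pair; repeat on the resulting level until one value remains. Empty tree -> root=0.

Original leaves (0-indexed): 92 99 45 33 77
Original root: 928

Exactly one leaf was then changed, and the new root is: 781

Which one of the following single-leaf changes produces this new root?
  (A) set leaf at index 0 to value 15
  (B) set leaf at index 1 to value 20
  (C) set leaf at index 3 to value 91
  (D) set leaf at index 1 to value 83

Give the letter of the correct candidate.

Original leaves: [92, 99, 45, 33, 77]
Target new root: 781
Try each candidate change and compute the resulting root:
Candidate A: set leaf[0] = 15 -> leaves = [15, 99, 45, 33, 77]
  L0: [15, 99, 45, 33, 77]
  L1: h(15,99)=(15*31+99)%997=564 h(45,33)=(45*31+33)%997=431 h(77,77)=(77*31+77)%997=470 -> [564, 431, 470]
  L2: h(564,431)=(564*31+431)%997=966 h(470,470)=(470*31+470)%997=85 -> [966, 85]
  L3: h(966,85)=(966*31+85)%997=121 -> [121]
  root = 121 != target 781
Candidate B: set leaf[1] = 20 -> leaves = [92, 20, 45, 33, 77]
  L0: [92, 20, 45, 33, 77]
  L1: h(92,20)=(92*31+20)%997=878 h(45,33)=(45*31+33)%997=431 h(77,77)=(77*31+77)%997=470 -> [878, 431, 470]
  L2: h(878,431)=(878*31+431)%997=730 h(470,470)=(470*31+470)%997=85 -> [730, 85]
  L3: h(730,85)=(730*31+85)%997=781 -> [781]
  root = 781 == target 781  ** MATCH **
Candidate C: set leaf[3] = 91 -> leaves = [92, 99, 45, 91, 77]
  L0: [92, 99, 45, 91, 77]
  L1: h(92,99)=(92*31+99)%997=957 h(45,91)=(45*31+91)%997=489 h(77,77)=(77*31+77)%997=470 -> [957, 489, 470]
  L2: h(957,489)=(957*31+489)%997=246 h(470,470)=(470*31+470)%997=85 -> [246, 85]
  L3: h(246,85)=(246*31+85)%997=732 -> [732]
  root = 732 != target 781
Candidate D: set leaf[1] = 83 -> leaves = [92, 83, 45, 33, 77]
  L0: [92, 83, 45, 33, 77]
  L1: h(92,83)=(92*31+83)%997=941 h(45,33)=(45*31+33)%997=431 h(77,77)=(77*31+77)%997=470 -> [941, 431, 470]
  L2: h(941,431)=(941*31+431)%997=689 h(470,470)=(470*31+470)%997=85 -> [689, 85]
  L3: h(689,85)=(689*31+85)%997=507 -> [507]
  root = 507 != target 781
Candidate B produces the target root.

Answer: B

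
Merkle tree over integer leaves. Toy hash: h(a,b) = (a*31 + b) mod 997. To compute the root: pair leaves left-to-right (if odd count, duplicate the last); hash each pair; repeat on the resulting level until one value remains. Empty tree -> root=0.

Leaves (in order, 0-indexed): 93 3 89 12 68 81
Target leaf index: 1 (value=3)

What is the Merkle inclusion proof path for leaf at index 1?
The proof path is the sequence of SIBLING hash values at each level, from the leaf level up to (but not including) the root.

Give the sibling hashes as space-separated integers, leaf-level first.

Answer: 93 777 258

Derivation:
L0 (leaves): [93, 3, 89, 12, 68, 81], target index=1
L1: h(93,3)=(93*31+3)%997=892 [pair 0] h(89,12)=(89*31+12)%997=777 [pair 1] h(68,81)=(68*31+81)%997=195 [pair 2] -> [892, 777, 195]
  Sibling for proof at L0: 93
L2: h(892,777)=(892*31+777)%997=513 [pair 0] h(195,195)=(195*31+195)%997=258 [pair 1] -> [513, 258]
  Sibling for proof at L1: 777
L3: h(513,258)=(513*31+258)%997=209 [pair 0] -> [209]
  Sibling for proof at L2: 258
Root: 209
Proof path (sibling hashes from leaf to root): [93, 777, 258]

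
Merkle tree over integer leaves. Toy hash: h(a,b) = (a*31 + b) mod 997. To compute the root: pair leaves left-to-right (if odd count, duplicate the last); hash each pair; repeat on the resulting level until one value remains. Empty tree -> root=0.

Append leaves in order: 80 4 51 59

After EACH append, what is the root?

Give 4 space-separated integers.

After append 80 (leaves=[80]):
  L0: [80]
  root=80
After append 4 (leaves=[80, 4]):
  L0: [80, 4]
  L1: h(80,4)=(80*31+4)%997=490 -> [490]
  root=490
After append 51 (leaves=[80, 4, 51]):
  L0: [80, 4, 51]
  L1: h(80,4)=(80*31+4)%997=490 h(51,51)=(51*31+51)%997=635 -> [490, 635]
  L2: h(490,635)=(490*31+635)%997=870 -> [870]
  root=870
After append 59 (leaves=[80, 4, 51, 59]):
  L0: [80, 4, 51, 59]
  L1: h(80,4)=(80*31+4)%997=490 h(51,59)=(51*31+59)%997=643 -> [490, 643]
  L2: h(490,643)=(490*31+643)%997=878 -> [878]
  root=878

Answer: 80 490 870 878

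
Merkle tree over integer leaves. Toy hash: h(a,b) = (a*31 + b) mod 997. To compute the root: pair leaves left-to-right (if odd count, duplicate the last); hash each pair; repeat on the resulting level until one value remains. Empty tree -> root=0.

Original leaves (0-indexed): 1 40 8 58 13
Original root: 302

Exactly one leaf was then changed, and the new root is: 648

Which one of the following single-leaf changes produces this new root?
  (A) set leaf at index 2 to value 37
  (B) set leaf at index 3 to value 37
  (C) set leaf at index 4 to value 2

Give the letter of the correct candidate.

Answer: B

Derivation:
Original leaves: [1, 40, 8, 58, 13]
Target new root: 648
Try each candidate change and compute the resulting root:
Candidate A: set leaf[2] = 37 -> leaves = [1, 40, 37, 58, 13]
  L0: [1, 40, 37, 58, 13]
  L1: h(1,40)=(1*31+40)%997=71 h(37,58)=(37*31+58)%997=208 h(13,13)=(13*31+13)%997=416 -> [71, 208, 416]
  L2: h(71,208)=(71*31+208)%997=415 h(416,416)=(416*31+416)%997=351 -> [415, 351]
  L3: h(415,351)=(415*31+351)%997=255 -> [255]
  root = 255 != target 648
Candidate B: set leaf[3] = 37 -> leaves = [1, 40, 8, 37, 13]
  L0: [1, 40, 8, 37, 13]
  L1: h(1,40)=(1*31+40)%997=71 h(8,37)=(8*31+37)%997=285 h(13,13)=(13*31+13)%997=416 -> [71, 285, 416]
  L2: h(71,285)=(71*31+285)%997=492 h(416,416)=(416*31+416)%997=351 -> [492, 351]
  L3: h(492,351)=(492*31+351)%997=648 -> [648]
  root = 648 == target 648  ** MATCH **
Candidate C: set leaf[4] = 2 -> leaves = [1, 40, 8, 58, 2]
  L0: [1, 40, 8, 58, 2]
  L1: h(1,40)=(1*31+40)%997=71 h(8,58)=(8*31+58)%997=306 h(2,2)=(2*31+2)%997=64 -> [71, 306, 64]
  L2: h(71,306)=(71*31+306)%997=513 h(64,64)=(64*31+64)%997=54 -> [513, 54]
  L3: h(513,54)=(513*31+54)%997=5 -> [5]
  root = 5 != target 648
Candidate B produces the target root.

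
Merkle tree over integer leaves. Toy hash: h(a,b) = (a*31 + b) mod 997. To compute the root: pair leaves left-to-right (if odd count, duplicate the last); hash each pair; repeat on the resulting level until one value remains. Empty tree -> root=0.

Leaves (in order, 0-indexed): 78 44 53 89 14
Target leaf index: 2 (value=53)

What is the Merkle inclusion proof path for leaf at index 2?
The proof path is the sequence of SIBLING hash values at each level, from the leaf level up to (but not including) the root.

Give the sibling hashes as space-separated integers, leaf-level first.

Answer: 89 468 378

Derivation:
L0 (leaves): [78, 44, 53, 89, 14], target index=2
L1: h(78,44)=(78*31+44)%997=468 [pair 0] h(53,89)=(53*31+89)%997=735 [pair 1] h(14,14)=(14*31+14)%997=448 [pair 2] -> [468, 735, 448]
  Sibling for proof at L0: 89
L2: h(468,735)=(468*31+735)%997=288 [pair 0] h(448,448)=(448*31+448)%997=378 [pair 1] -> [288, 378]
  Sibling for proof at L1: 468
L3: h(288,378)=(288*31+378)%997=333 [pair 0] -> [333]
  Sibling for proof at L2: 378
Root: 333
Proof path (sibling hashes from leaf to root): [89, 468, 378]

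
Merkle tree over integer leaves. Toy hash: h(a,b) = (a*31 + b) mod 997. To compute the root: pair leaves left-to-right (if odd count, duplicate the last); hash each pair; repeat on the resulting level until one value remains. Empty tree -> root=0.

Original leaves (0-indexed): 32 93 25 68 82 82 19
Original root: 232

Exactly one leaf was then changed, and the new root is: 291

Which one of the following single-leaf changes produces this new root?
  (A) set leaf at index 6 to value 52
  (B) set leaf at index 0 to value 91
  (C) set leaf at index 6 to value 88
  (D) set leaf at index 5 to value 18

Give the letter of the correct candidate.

Answer: A

Derivation:
Original leaves: [32, 93, 25, 68, 82, 82, 19]
Target new root: 291
Try each candidate change and compute the resulting root:
Candidate A: set leaf[6] = 52 -> leaves = [32, 93, 25, 68, 82, 82, 52]
  L0: [32, 93, 25, 68, 82, 82, 52]
  L1: h(32,93)=(32*31+93)%997=88 h(25,68)=(25*31+68)%997=843 h(82,82)=(82*31+82)%997=630 h(52,52)=(52*31+52)%997=667 -> [88, 843, 630, 667]
  L2: h(88,843)=(88*31+843)%997=580 h(630,667)=(630*31+667)%997=257 -> [580, 257]
  L3: h(580,257)=(580*31+257)%997=291 -> [291]
  root = 291 == target 291  ** MATCH **
Candidate B: set leaf[0] = 91 -> leaves = [91, 93, 25, 68, 82, 82, 19]
  L0: [91, 93, 25, 68, 82, 82, 19]
  L1: h(91,93)=(91*31+93)%997=920 h(25,68)=(25*31+68)%997=843 h(82,82)=(82*31+82)%997=630 h(19,19)=(19*31+19)%997=608 -> [920, 843, 630, 608]
  L2: h(920,843)=(920*31+843)%997=450 h(630,608)=(630*31+608)%997=198 -> [450, 198]
  L3: h(450,198)=(450*31+198)%997=190 -> [190]
  root = 190 != target 291
Candidate C: set leaf[6] = 88 -> leaves = [32, 93, 25, 68, 82, 82, 88]
  L0: [32, 93, 25, 68, 82, 82, 88]
  L1: h(32,93)=(32*31+93)%997=88 h(25,68)=(25*31+68)%997=843 h(82,82)=(82*31+82)%997=630 h(88,88)=(88*31+88)%997=822 -> [88, 843, 630, 822]
  L2: h(88,843)=(88*31+843)%997=580 h(630,822)=(630*31+822)%997=412 -> [580, 412]
  L3: h(580,412)=(580*31+412)%997=446 -> [446]
  root = 446 != target 291
Candidate D: set leaf[5] = 18 -> leaves = [32, 93, 25, 68, 82, 18, 19]
  L0: [32, 93, 25, 68, 82, 18, 19]
  L1: h(32,93)=(32*31+93)%997=88 h(25,68)=(25*31+68)%997=843 h(82,18)=(82*31+18)%997=566 h(19,19)=(19*31+19)%997=608 -> [88, 843, 566, 608]
  L2: h(88,843)=(88*31+843)%997=580 h(566,608)=(566*31+608)%997=208 -> [580, 208]
  L3: h(580,208)=(580*31+208)%997=242 -> [242]
  root = 242 != target 291
Candidate A produces the target root.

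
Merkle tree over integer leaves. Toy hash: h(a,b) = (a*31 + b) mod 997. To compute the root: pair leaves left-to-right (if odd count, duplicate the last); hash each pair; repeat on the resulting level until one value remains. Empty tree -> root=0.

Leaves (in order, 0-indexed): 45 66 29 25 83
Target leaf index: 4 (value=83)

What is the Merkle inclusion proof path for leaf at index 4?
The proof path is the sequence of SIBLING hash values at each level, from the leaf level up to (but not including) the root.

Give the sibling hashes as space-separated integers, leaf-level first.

Answer: 83 662 353

Derivation:
L0 (leaves): [45, 66, 29, 25, 83], target index=4
L1: h(45,66)=(45*31+66)%997=464 [pair 0] h(29,25)=(29*31+25)%997=924 [pair 1] h(83,83)=(83*31+83)%997=662 [pair 2] -> [464, 924, 662]
  Sibling for proof at L0: 83
L2: h(464,924)=(464*31+924)%997=353 [pair 0] h(662,662)=(662*31+662)%997=247 [pair 1] -> [353, 247]
  Sibling for proof at L1: 662
L3: h(353,247)=(353*31+247)%997=223 [pair 0] -> [223]
  Sibling for proof at L2: 353
Root: 223
Proof path (sibling hashes from leaf to root): [83, 662, 353]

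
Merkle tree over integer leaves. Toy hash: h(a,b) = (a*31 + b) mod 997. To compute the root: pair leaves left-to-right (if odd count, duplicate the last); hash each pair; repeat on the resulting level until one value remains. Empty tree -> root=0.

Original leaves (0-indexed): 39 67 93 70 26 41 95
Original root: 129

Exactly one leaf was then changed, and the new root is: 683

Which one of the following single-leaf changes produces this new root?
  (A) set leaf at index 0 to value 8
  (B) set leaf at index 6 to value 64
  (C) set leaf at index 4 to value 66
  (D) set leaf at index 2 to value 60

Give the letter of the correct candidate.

Answer: C

Derivation:
Original leaves: [39, 67, 93, 70, 26, 41, 95]
Target new root: 683
Try each candidate change and compute the resulting root:
Candidate A: set leaf[0] = 8 -> leaves = [8, 67, 93, 70, 26, 41, 95]
  L0: [8, 67, 93, 70, 26, 41, 95]
  L1: h(8,67)=(8*31+67)%997=315 h(93,70)=(93*31+70)%997=959 h(26,41)=(26*31+41)%997=847 h(95,95)=(95*31+95)%997=49 -> [315, 959, 847, 49]
  L2: h(315,959)=(315*31+959)%997=754 h(847,49)=(847*31+49)%997=384 -> [754, 384]
  L3: h(754,384)=(754*31+384)%997=827 -> [827]
  root = 827 != target 683
Candidate B: set leaf[6] = 64 -> leaves = [39, 67, 93, 70, 26, 41, 64]
  L0: [39, 67, 93, 70, 26, 41, 64]
  L1: h(39,67)=(39*31+67)%997=279 h(93,70)=(93*31+70)%997=959 h(26,41)=(26*31+41)%997=847 h(64,64)=(64*31+64)%997=54 -> [279, 959, 847, 54]
  L2: h(279,959)=(279*31+959)%997=635 h(847,54)=(847*31+54)%997=389 -> [635, 389]
  L3: h(635,389)=(635*31+389)%997=134 -> [134]
  root = 134 != target 683
Candidate C: set leaf[4] = 66 -> leaves = [39, 67, 93, 70, 66, 41, 95]
  L0: [39, 67, 93, 70, 66, 41, 95]
  L1: h(39,67)=(39*31+67)%997=279 h(93,70)=(93*31+70)%997=959 h(66,41)=(66*31+41)%997=93 h(95,95)=(95*31+95)%997=49 -> [279, 959, 93, 49]
  L2: h(279,959)=(279*31+959)%997=635 h(93,49)=(93*31+49)%997=938 -> [635, 938]
  L3: h(635,938)=(635*31+938)%997=683 -> [683]
  root = 683 == target 683  ** MATCH **
Candidate D: set leaf[2] = 60 -> leaves = [39, 67, 60, 70, 26, 41, 95]
  L0: [39, 67, 60, 70, 26, 41, 95]
  L1: h(39,67)=(39*31+67)%997=279 h(60,70)=(60*31+70)%997=933 h(26,41)=(26*31+41)%997=847 h(95,95)=(95*31+95)%997=49 -> [279, 933, 847, 49]
  L2: h(279,933)=(279*31+933)%997=609 h(847,49)=(847*31+49)%997=384 -> [609, 384]
  L3: h(609,384)=(609*31+384)%997=320 -> [320]
  root = 320 != target 683
Candidate C produces the target root.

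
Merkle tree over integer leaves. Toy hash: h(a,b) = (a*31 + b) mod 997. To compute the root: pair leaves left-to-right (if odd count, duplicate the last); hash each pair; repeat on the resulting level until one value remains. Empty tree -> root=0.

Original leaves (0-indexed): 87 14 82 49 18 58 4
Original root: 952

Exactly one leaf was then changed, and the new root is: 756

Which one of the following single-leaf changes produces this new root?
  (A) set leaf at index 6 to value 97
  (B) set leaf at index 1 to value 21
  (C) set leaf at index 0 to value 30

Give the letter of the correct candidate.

Original leaves: [87, 14, 82, 49, 18, 58, 4]
Target new root: 756
Try each candidate change and compute the resulting root:
Candidate A: set leaf[6] = 97 -> leaves = [87, 14, 82, 49, 18, 58, 97]
  L0: [87, 14, 82, 49, 18, 58, 97]
  L1: h(87,14)=(87*31+14)%997=717 h(82,49)=(82*31+49)%997=597 h(18,58)=(18*31+58)%997=616 h(97,97)=(97*31+97)%997=113 -> [717, 597, 616, 113]
  L2: h(717,597)=(717*31+597)%997=890 h(616,113)=(616*31+113)%997=266 -> [890, 266]
  L3: h(890,266)=(890*31+266)%997=937 -> [937]
  root = 937 != target 756
Candidate B: set leaf[1] = 21 -> leaves = [87, 21, 82, 49, 18, 58, 4]
  L0: [87, 21, 82, 49, 18, 58, 4]
  L1: h(87,21)=(87*31+21)%997=724 h(82,49)=(82*31+49)%997=597 h(18,58)=(18*31+58)%997=616 h(4,4)=(4*31+4)%997=128 -> [724, 597, 616, 128]
  L2: h(724,597)=(724*31+597)%997=110 h(616,128)=(616*31+128)%997=281 -> [110, 281]
  L3: h(110,281)=(110*31+281)%997=700 -> [700]
  root = 700 != target 756
Candidate C: set leaf[0] = 30 -> leaves = [30, 14, 82, 49, 18, 58, 4]
  L0: [30, 14, 82, 49, 18, 58, 4]
  L1: h(30,14)=(30*31+14)%997=944 h(82,49)=(82*31+49)%997=597 h(18,58)=(18*31+58)%997=616 h(4,4)=(4*31+4)%997=128 -> [944, 597, 616, 128]
  L2: h(944,597)=(944*31+597)%997=948 h(616,128)=(616*31+128)%997=281 -> [948, 281]
  L3: h(948,281)=(948*31+281)%997=756 -> [756]
  root = 756 == target 756  ** MATCH **
Candidate C produces the target root.

Answer: C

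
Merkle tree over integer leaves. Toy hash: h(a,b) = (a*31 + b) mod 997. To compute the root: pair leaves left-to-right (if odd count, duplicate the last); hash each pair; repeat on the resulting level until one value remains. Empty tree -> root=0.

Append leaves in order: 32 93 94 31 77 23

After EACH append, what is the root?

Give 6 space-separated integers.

After append 32 (leaves=[32]):
  L0: [32]
  root=32
After append 93 (leaves=[32, 93]):
  L0: [32, 93]
  L1: h(32,93)=(32*31+93)%997=88 -> [88]
  root=88
After append 94 (leaves=[32, 93, 94]):
  L0: [32, 93, 94]
  L1: h(32,93)=(32*31+93)%997=88 h(94,94)=(94*31+94)%997=17 -> [88, 17]
  L2: h(88,17)=(88*31+17)%997=751 -> [751]
  root=751
After append 31 (leaves=[32, 93, 94, 31]):
  L0: [32, 93, 94, 31]
  L1: h(32,93)=(32*31+93)%997=88 h(94,31)=(94*31+31)%997=951 -> [88, 951]
  L2: h(88,951)=(88*31+951)%997=688 -> [688]
  root=688
After append 77 (leaves=[32, 93, 94, 31, 77]):
  L0: [32, 93, 94, 31, 77]
  L1: h(32,93)=(32*31+93)%997=88 h(94,31)=(94*31+31)%997=951 h(77,77)=(77*31+77)%997=470 -> [88, 951, 470]
  L2: h(88,951)=(88*31+951)%997=688 h(470,470)=(470*31+470)%997=85 -> [688, 85]
  L3: h(688,85)=(688*31+85)%997=476 -> [476]
  root=476
After append 23 (leaves=[32, 93, 94, 31, 77, 23]):
  L0: [32, 93, 94, 31, 77, 23]
  L1: h(32,93)=(32*31+93)%997=88 h(94,31)=(94*31+31)%997=951 h(77,23)=(77*31+23)%997=416 -> [88, 951, 416]
  L2: h(88,951)=(88*31+951)%997=688 h(416,416)=(416*31+416)%997=351 -> [688, 351]
  L3: h(688,351)=(688*31+351)%997=742 -> [742]
  root=742

Answer: 32 88 751 688 476 742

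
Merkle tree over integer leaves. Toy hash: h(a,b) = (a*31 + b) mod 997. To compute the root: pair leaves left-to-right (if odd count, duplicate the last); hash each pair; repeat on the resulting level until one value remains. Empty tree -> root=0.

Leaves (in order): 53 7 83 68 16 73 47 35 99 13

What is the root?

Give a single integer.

L0: [53, 7, 83, 68, 16, 73, 47, 35, 99, 13]
L1: h(53,7)=(53*31+7)%997=653 h(83,68)=(83*31+68)%997=647 h(16,73)=(16*31+73)%997=569 h(47,35)=(47*31+35)%997=495 h(99,13)=(99*31+13)%997=91 -> [653, 647, 569, 495, 91]
L2: h(653,647)=(653*31+647)%997=950 h(569,495)=(569*31+495)%997=188 h(91,91)=(91*31+91)%997=918 -> [950, 188, 918]
L3: h(950,188)=(950*31+188)%997=725 h(918,918)=(918*31+918)%997=463 -> [725, 463]
L4: h(725,463)=(725*31+463)%997=7 -> [7]

Answer: 7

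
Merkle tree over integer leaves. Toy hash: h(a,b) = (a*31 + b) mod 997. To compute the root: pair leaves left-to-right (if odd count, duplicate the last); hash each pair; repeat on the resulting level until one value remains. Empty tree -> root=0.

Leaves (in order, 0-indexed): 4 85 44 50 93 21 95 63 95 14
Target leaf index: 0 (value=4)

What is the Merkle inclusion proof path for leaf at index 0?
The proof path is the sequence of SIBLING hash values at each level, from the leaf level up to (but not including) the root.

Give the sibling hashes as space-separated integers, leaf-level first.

Answer: 85 417 311 133

Derivation:
L0 (leaves): [4, 85, 44, 50, 93, 21, 95, 63, 95, 14], target index=0
L1: h(4,85)=(4*31+85)%997=209 [pair 0] h(44,50)=(44*31+50)%997=417 [pair 1] h(93,21)=(93*31+21)%997=910 [pair 2] h(95,63)=(95*31+63)%997=17 [pair 3] h(95,14)=(95*31+14)%997=965 [pair 4] -> [209, 417, 910, 17, 965]
  Sibling for proof at L0: 85
L2: h(209,417)=(209*31+417)%997=914 [pair 0] h(910,17)=(910*31+17)%997=311 [pair 1] h(965,965)=(965*31+965)%997=970 [pair 2] -> [914, 311, 970]
  Sibling for proof at L1: 417
L3: h(914,311)=(914*31+311)%997=729 [pair 0] h(970,970)=(970*31+970)%997=133 [pair 1] -> [729, 133]
  Sibling for proof at L2: 311
L4: h(729,133)=(729*31+133)%997=798 [pair 0] -> [798]
  Sibling for proof at L3: 133
Root: 798
Proof path (sibling hashes from leaf to root): [85, 417, 311, 133]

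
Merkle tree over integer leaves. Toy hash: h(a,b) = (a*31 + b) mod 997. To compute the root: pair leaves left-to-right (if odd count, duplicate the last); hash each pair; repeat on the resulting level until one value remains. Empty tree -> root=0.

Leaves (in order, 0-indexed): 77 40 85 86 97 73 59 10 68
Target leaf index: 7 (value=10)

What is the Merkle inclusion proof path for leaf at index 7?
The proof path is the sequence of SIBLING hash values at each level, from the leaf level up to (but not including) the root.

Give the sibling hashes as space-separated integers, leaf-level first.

Answer: 59 89 192 926

Derivation:
L0 (leaves): [77, 40, 85, 86, 97, 73, 59, 10, 68], target index=7
L1: h(77,40)=(77*31+40)%997=433 [pair 0] h(85,86)=(85*31+86)%997=727 [pair 1] h(97,73)=(97*31+73)%997=89 [pair 2] h(59,10)=(59*31+10)%997=842 [pair 3] h(68,68)=(68*31+68)%997=182 [pair 4] -> [433, 727, 89, 842, 182]
  Sibling for proof at L0: 59
L2: h(433,727)=(433*31+727)%997=192 [pair 0] h(89,842)=(89*31+842)%997=610 [pair 1] h(182,182)=(182*31+182)%997=839 [pair 2] -> [192, 610, 839]
  Sibling for proof at L1: 89
L3: h(192,610)=(192*31+610)%997=580 [pair 0] h(839,839)=(839*31+839)%997=926 [pair 1] -> [580, 926]
  Sibling for proof at L2: 192
L4: h(580,926)=(580*31+926)%997=960 [pair 0] -> [960]
  Sibling for proof at L3: 926
Root: 960
Proof path (sibling hashes from leaf to root): [59, 89, 192, 926]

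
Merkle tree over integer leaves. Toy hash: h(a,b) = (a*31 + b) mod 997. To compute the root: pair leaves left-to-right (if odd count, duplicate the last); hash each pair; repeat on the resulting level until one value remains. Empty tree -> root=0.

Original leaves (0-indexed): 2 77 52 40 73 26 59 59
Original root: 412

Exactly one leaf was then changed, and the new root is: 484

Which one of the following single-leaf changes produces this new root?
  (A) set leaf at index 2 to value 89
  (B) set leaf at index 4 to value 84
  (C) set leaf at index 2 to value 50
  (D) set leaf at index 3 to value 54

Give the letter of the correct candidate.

Answer: C

Derivation:
Original leaves: [2, 77, 52, 40, 73, 26, 59, 59]
Target new root: 484
Try each candidate change and compute the resulting root:
Candidate A: set leaf[2] = 89 -> leaves = [2, 77, 89, 40, 73, 26, 59, 59]
  L0: [2, 77, 89, 40, 73, 26, 59, 59]
  L1: h(2,77)=(2*31+77)%997=139 h(89,40)=(89*31+40)%997=805 h(73,26)=(73*31+26)%997=295 h(59,59)=(59*31+59)%997=891 -> [139, 805, 295, 891]
  L2: h(139,805)=(139*31+805)%997=129 h(295,891)=(295*31+891)%997=66 -> [129, 66]
  L3: h(129,66)=(129*31+66)%997=77 -> [77]
  root = 77 != target 484
Candidate B: set leaf[4] = 84 -> leaves = [2, 77, 52, 40, 84, 26, 59, 59]
  L0: [2, 77, 52, 40, 84, 26, 59, 59]
  L1: h(2,77)=(2*31+77)%997=139 h(52,40)=(52*31+40)%997=655 h(84,26)=(84*31+26)%997=636 h(59,59)=(59*31+59)%997=891 -> [139, 655, 636, 891]
  L2: h(139,655)=(139*31+655)%997=976 h(636,891)=(636*31+891)%997=667 -> [976, 667]
  L3: h(976,667)=(976*31+667)%997=16 -> [16]
  root = 16 != target 484
Candidate C: set leaf[2] = 50 -> leaves = [2, 77, 50, 40, 73, 26, 59, 59]
  L0: [2, 77, 50, 40, 73, 26, 59, 59]
  L1: h(2,77)=(2*31+77)%997=139 h(50,40)=(50*31+40)%997=593 h(73,26)=(73*31+26)%997=295 h(59,59)=(59*31+59)%997=891 -> [139, 593, 295, 891]
  L2: h(139,593)=(139*31+593)%997=914 h(295,891)=(295*31+891)%997=66 -> [914, 66]
  L3: h(914,66)=(914*31+66)%997=484 -> [484]
  root = 484 == target 484  ** MATCH **
Candidate D: set leaf[3] = 54 -> leaves = [2, 77, 52, 54, 73, 26, 59, 59]
  L0: [2, 77, 52, 54, 73, 26, 59, 59]
  L1: h(2,77)=(2*31+77)%997=139 h(52,54)=(52*31+54)%997=669 h(73,26)=(73*31+26)%997=295 h(59,59)=(59*31+59)%997=891 -> [139, 669, 295, 891]
  L2: h(139,669)=(139*31+669)%997=990 h(295,891)=(295*31+891)%997=66 -> [990, 66]
  L3: h(990,66)=(990*31+66)%997=846 -> [846]
  root = 846 != target 484
Candidate C produces the target root.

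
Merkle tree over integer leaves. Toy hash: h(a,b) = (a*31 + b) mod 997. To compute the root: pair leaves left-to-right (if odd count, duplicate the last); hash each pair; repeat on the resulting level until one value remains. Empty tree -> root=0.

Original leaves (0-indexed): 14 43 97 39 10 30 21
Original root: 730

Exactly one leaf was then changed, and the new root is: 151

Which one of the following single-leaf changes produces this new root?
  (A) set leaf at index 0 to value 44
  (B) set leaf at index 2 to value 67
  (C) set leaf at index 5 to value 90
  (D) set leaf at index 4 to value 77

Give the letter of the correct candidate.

Original leaves: [14, 43, 97, 39, 10, 30, 21]
Target new root: 151
Try each candidate change and compute the resulting root:
Candidate A: set leaf[0] = 44 -> leaves = [44, 43, 97, 39, 10, 30, 21]
  L0: [44, 43, 97, 39, 10, 30, 21]
  L1: h(44,43)=(44*31+43)%997=410 h(97,39)=(97*31+39)%997=55 h(10,30)=(10*31+30)%997=340 h(21,21)=(21*31+21)%997=672 -> [410, 55, 340, 672]
  L2: h(410,55)=(410*31+55)%997=801 h(340,672)=(340*31+672)%997=245 -> [801, 245]
  L3: h(801,245)=(801*31+245)%997=151 -> [151]
  root = 151 == target 151  ** MATCH **
Candidate B: set leaf[2] = 67 -> leaves = [14, 43, 67, 39, 10, 30, 21]
  L0: [14, 43, 67, 39, 10, 30, 21]
  L1: h(14,43)=(14*31+43)%997=477 h(67,39)=(67*31+39)%997=122 h(10,30)=(10*31+30)%997=340 h(21,21)=(21*31+21)%997=672 -> [477, 122, 340, 672]
  L2: h(477,122)=(477*31+122)%997=951 h(340,672)=(340*31+672)%997=245 -> [951, 245]
  L3: h(951,245)=(951*31+245)%997=813 -> [813]
  root = 813 != target 151
Candidate C: set leaf[5] = 90 -> leaves = [14, 43, 97, 39, 10, 90, 21]
  L0: [14, 43, 97, 39, 10, 90, 21]
  L1: h(14,43)=(14*31+43)%997=477 h(97,39)=(97*31+39)%997=55 h(10,90)=(10*31+90)%997=400 h(21,21)=(21*31+21)%997=672 -> [477, 55, 400, 672]
  L2: h(477,55)=(477*31+55)%997=884 h(400,672)=(400*31+672)%997=111 -> [884, 111]
  L3: h(884,111)=(884*31+111)%997=596 -> [596]
  root = 596 != target 151
Candidate D: set leaf[4] = 77 -> leaves = [14, 43, 97, 39, 77, 30, 21]
  L0: [14, 43, 97, 39, 77, 30, 21]
  L1: h(14,43)=(14*31+43)%997=477 h(97,39)=(97*31+39)%997=55 h(77,30)=(77*31+30)%997=423 h(21,21)=(21*31+21)%997=672 -> [477, 55, 423, 672]
  L2: h(477,55)=(477*31+55)%997=884 h(423,672)=(423*31+672)%997=824 -> [884, 824]
  L3: h(884,824)=(884*31+824)%997=312 -> [312]
  root = 312 != target 151
Candidate A produces the target root.

Answer: A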